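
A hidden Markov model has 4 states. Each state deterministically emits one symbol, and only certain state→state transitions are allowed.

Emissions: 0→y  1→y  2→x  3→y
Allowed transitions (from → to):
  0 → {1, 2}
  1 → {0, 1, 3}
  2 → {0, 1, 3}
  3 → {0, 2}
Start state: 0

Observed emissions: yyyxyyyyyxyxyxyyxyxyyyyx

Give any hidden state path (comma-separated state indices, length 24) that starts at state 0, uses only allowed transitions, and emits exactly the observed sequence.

0,1,0,2,3,0,1,3,0,2,0,2,0,2,1,3,2,3,2,1,1,3,0,2

  [0] y  {0,1,3}  => 0  start
  [1] y  {0,1,3}  => 1  0->1 ok
  [2] y  {0,1,3}  => 0  1->0 ok
  [3] x  {2}  => 2  0->2 ok
  [4] y  {0,1,3}  => 3  2->3 ok
  [5] y  {0,1,3}  => 0  3->0 ok
  [6] y  {0,1,3}  => 1  0->1 ok
  [7] y  {0,1,3}  => 3  1->3 ok
  [8] y  {0,1,3}  => 0  3->0 ok
  [9] x  {2}  => 2  0->2 ok
  [10] y  {0,1,3}  => 0  2->0 ok
  [11] x  {2}  => 2  0->2 ok
  [12] y  {0,1,3}  => 0  2->0 ok
  [13] x  {2}  => 2  0->2 ok
  [14] y  {0,1,3}  => 1  2->1 ok
  [15] y  {0,1,3}  => 3  1->3 ok
  [16] x  {2}  => 2  3->2 ok
  [17] y  {0,1,3}  => 3  2->3 ok
  [18] x  {2}  => 2  3->2 ok
  [19] y  {0,1,3}  => 1  2->1 ok
  [20] y  {0,1,3}  => 1  1->1 ok
  [21] y  {0,1,3}  => 3  1->3 ok
  [22] y  {0,1,3}  => 0  3->0 ok
  [23] x  {2}  => 2  0->2 ok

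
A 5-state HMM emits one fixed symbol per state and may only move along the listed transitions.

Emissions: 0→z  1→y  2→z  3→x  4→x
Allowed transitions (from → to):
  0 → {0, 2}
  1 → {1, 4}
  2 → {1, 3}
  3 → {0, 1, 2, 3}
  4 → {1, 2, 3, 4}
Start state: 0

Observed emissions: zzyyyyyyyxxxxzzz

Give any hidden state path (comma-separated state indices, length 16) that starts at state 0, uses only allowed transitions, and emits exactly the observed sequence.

  0: obs=z cand={0,2} pick 0 [start]
  1: obs=z cand={0,2} pick 2 [0->2 ok]
  2: obs=y cand={1} pick 1 [2->1 ok]
  3: obs=y cand={1} pick 1 [1->1 ok]
  4: obs=y cand={1} pick 1 [1->1 ok]
  5: obs=y cand={1} pick 1 [1->1 ok]
  6: obs=y cand={1} pick 1 [1->1 ok]
  7: obs=y cand={1} pick 1 [1->1 ok]
  8: obs=y cand={1} pick 1 [1->1 ok]
  9: obs=x cand={3,4} pick 4 [1->4 ok]
  10: obs=x cand={3,4} pick 3 [4->3 ok]
  11: obs=x cand={3,4} pick 3 [3->3 ok]
  12: obs=x cand={3,4} pick 3 [3->3 ok]
  13: obs=z cand={0,2} pick 0 [3->0 ok]
  14: obs=z cand={0,2} pick 0 [0->0 ok]
  15: obs=z cand={0,2} pick 0 [0->0 ok]

0,2,1,1,1,1,1,1,1,4,3,3,3,0,0,0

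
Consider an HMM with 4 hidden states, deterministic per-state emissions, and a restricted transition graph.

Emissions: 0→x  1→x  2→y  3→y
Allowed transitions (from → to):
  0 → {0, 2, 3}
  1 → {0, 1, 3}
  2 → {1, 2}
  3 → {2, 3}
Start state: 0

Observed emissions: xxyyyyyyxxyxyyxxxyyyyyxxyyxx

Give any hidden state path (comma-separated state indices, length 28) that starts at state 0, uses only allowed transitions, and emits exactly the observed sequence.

  t0 'x' -> {0,1}, take 0 (start)
  t1 'x' -> {0,1}, take 0 (0->0 ok)
  t2 'y' -> {2,3}, take 3 (0->3 ok)
  t3 'y' -> {2,3}, take 3 (3->3 ok)
  t4 'y' -> {2,3}, take 3 (3->3 ok)
  t5 'y' -> {2,3}, take 3 (3->3 ok)
  t6 'y' -> {2,3}, take 3 (3->3 ok)
  t7 'y' -> {2,3}, take 2 (3->2 ok)
  t8 'x' -> {0,1}, take 1 (2->1 ok)
  t9 'x' -> {0,1}, take 0 (1->0 ok)
  t10 'y' -> {2,3}, take 2 (0->2 ok)
  t11 'x' -> {0,1}, take 1 (2->1 ok)
  t12 'y' -> {2,3}, take 3 (1->3 ok)
  t13 'y' -> {2,3}, take 2 (3->2 ok)
  t14 'x' -> {0,1}, take 1 (2->1 ok)
  t15 'x' -> {0,1}, take 1 (1->1 ok)
  t16 'x' -> {0,1}, take 1 (1->1 ok)
  t17 'y' -> {2,3}, take 3 (1->3 ok)
  t18 'y' -> {2,3}, take 3 (3->3 ok)
  t19 'y' -> {2,3}, take 3 (3->3 ok)
  t20 'y' -> {2,3}, take 2 (3->2 ok)
  t21 'y' -> {2,3}, take 2 (2->2 ok)
  t22 'x' -> {0,1}, take 1 (2->1 ok)
  t23 'x' -> {0,1}, take 0 (1->0 ok)
  t24 'y' -> {2,3}, take 3 (0->3 ok)
  t25 'y' -> {2,3}, take 2 (3->2 ok)
  t26 'x' -> {0,1}, take 1 (2->1 ok)
  t27 'x' -> {0,1}, take 1 (1->1 ok)

0,0,3,3,3,3,3,2,1,0,2,1,3,2,1,1,1,3,3,3,2,2,1,0,3,2,1,1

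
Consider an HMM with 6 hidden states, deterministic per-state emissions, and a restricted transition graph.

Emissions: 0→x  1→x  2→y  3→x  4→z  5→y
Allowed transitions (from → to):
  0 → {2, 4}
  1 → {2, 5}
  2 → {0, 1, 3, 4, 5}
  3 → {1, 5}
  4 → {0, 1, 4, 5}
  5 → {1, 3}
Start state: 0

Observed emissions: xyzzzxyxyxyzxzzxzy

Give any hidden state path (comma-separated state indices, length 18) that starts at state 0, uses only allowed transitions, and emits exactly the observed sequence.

  t0 'x' -> {0,1,3}, take 0 (start)
  t1 'y' -> {2,5}, take 2 (0->2 ok)
  t2 'z' -> {4}, take 4 (2->4 ok)
  t3 'z' -> {4}, take 4 (4->4 ok)
  t4 'z' -> {4}, take 4 (4->4 ok)
  t5 'x' -> {0,1,3}, take 1 (4->1 ok)
  t6 'y' -> {2,5}, take 2 (1->2 ok)
  t7 'x' -> {0,1,3}, take 0 (2->0 ok)
  t8 'y' -> {2,5}, take 2 (0->2 ok)
  t9 'x' -> {0,1,3}, take 1 (2->1 ok)
  t10 'y' -> {2,5}, take 2 (1->2 ok)
  t11 'z' -> {4}, take 4 (2->4 ok)
  t12 'x' -> {0,1,3}, take 0 (4->0 ok)
  t13 'z' -> {4}, take 4 (0->4 ok)
  t14 'z' -> {4}, take 4 (4->4 ok)
  t15 'x' -> {0,1,3}, take 0 (4->0 ok)
  t16 'z' -> {4}, take 4 (0->4 ok)
  t17 'y' -> {2,5}, take 5 (4->5 ok)

0,2,4,4,4,1,2,0,2,1,2,4,0,4,4,0,4,5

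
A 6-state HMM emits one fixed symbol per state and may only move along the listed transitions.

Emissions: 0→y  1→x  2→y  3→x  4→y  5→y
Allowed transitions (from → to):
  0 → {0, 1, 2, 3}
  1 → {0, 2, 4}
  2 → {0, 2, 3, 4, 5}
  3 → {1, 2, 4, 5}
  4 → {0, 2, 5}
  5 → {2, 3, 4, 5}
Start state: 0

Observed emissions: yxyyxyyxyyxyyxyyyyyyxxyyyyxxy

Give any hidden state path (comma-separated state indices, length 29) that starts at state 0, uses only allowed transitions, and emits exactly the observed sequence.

  t0 'y' -> {0,2,4,5}, take 0 (start)
  t1 'x' -> {1,3}, take 1 (0->1 ok)
  t2 'y' -> {0,2,4,5}, take 2 (1->2 ok)
  t3 'y' -> {0,2,4,5}, take 2 (2->2 ok)
  t4 'x' -> {1,3}, take 3 (2->3 ok)
  t5 'y' -> {0,2,4,5}, take 4 (3->4 ok)
  t6 'y' -> {0,2,4,5}, take 0 (4->0 ok)
  t7 'x' -> {1,3}, take 1 (0->1 ok)
  t8 'y' -> {0,2,4,5}, take 0 (1->0 ok)
  t9 'y' -> {0,2,4,5}, take 0 (0->0 ok)
  t10 'x' -> {1,3}, take 3 (0->3 ok)
  t11 'y' -> {0,2,4,5}, take 4 (3->4 ok)
  t12 'y' -> {0,2,4,5}, take 2 (4->2 ok)
  t13 'x' -> {1,3}, take 3 (2->3 ok)
  t14 'y' -> {0,2,4,5}, take 4 (3->4 ok)
  t15 'y' -> {0,2,4,5}, take 2 (4->2 ok)
  t16 'y' -> {0,2,4,5}, take 2 (2->2 ok)
  t17 'y' -> {0,2,4,5}, take 2 (2->2 ok)
  t18 'y' -> {0,2,4,5}, take 5 (2->5 ok)
  t19 'y' -> {0,2,4,5}, take 2 (5->2 ok)
  t20 'x' -> {1,3}, take 3 (2->3 ok)
  t21 'x' -> {1,3}, take 1 (3->1 ok)
  t22 'y' -> {0,2,4,5}, take 4 (1->4 ok)
  t23 'y' -> {0,2,4,5}, take 2 (4->2 ok)
  t24 'y' -> {0,2,4,5}, take 4 (2->4 ok)
  t25 'y' -> {0,2,4,5}, take 2 (4->2 ok)
  t26 'x' -> {1,3}, take 3 (2->3 ok)
  t27 'x' -> {1,3}, take 1 (3->1 ok)
  t28 'y' -> {0,2,4,5}, take 4 (1->4 ok)

0,1,2,2,3,4,0,1,0,0,3,4,2,3,4,2,2,2,5,2,3,1,4,2,4,2,3,1,4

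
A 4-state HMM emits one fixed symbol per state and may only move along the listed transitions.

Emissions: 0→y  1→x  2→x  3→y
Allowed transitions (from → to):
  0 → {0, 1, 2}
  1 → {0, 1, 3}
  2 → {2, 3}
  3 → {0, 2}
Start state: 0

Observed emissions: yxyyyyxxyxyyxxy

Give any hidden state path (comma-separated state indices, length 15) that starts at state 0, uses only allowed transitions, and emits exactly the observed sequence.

  t0 'y' -> {0,3}, take 0 (start)
  t1 'x' -> {1,2}, take 2 (0->2 ok)
  t2 'y' -> {0,3}, take 3 (2->3 ok)
  t3 'y' -> {0,3}, take 0 (3->0 ok)
  t4 'y' -> {0,3}, take 0 (0->0 ok)
  t5 'y' -> {0,3}, take 0 (0->0 ok)
  t6 'x' -> {1,2}, take 1 (0->1 ok)
  t7 'x' -> {1,2}, take 1 (1->1 ok)
  t8 'y' -> {0,3}, take 0 (1->0 ok)
  t9 'x' -> {1,2}, take 1 (0->1 ok)
  t10 'y' -> {0,3}, take 0 (1->0 ok)
  t11 'y' -> {0,3}, take 0 (0->0 ok)
  t12 'x' -> {1,2}, take 2 (0->2 ok)
  t13 'x' -> {1,2}, take 2 (2->2 ok)
  t14 'y' -> {0,3}, take 3 (2->3 ok)

0,2,3,0,0,0,1,1,0,1,0,0,2,2,3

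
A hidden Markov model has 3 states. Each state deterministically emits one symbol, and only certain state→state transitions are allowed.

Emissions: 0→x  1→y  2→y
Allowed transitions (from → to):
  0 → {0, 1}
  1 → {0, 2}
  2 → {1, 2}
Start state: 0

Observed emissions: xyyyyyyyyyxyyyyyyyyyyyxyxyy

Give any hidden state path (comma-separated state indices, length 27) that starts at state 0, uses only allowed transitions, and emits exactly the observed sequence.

  pos 0: x in {0}, choose 0; start
  pos 1: y in {1,2}, choose 1; 0->1 ok
  pos 2: y in {1,2}, choose 2; 1->2 ok
  pos 3: y in {1,2}, choose 1; 2->1 ok
  pos 4: y in {1,2}, choose 2; 1->2 ok
  pos 5: y in {1,2}, choose 1; 2->1 ok
  pos 6: y in {1,2}, choose 2; 1->2 ok
  pos 7: y in {1,2}, choose 2; 2->2 ok
  pos 8: y in {1,2}, choose 2; 2->2 ok
  pos 9: y in {1,2}, choose 1; 2->1 ok
  pos 10: x in {0}, choose 0; 1->0 ok
  pos 11: y in {1,2}, choose 1; 0->1 ok
  pos 12: y in {1,2}, choose 2; 1->2 ok
  pos 13: y in {1,2}, choose 1; 2->1 ok
  pos 14: y in {1,2}, choose 2; 1->2 ok
  pos 15: y in {1,2}, choose 1; 2->1 ok
  pos 16: y in {1,2}, choose 2; 1->2 ok
  pos 17: y in {1,2}, choose 1; 2->1 ok
  pos 18: y in {1,2}, choose 2; 1->2 ok
  pos 19: y in {1,2}, choose 1; 2->1 ok
  pos 20: y in {1,2}, choose 2; 1->2 ok
  pos 21: y in {1,2}, choose 1; 2->1 ok
  pos 22: x in {0}, choose 0; 1->0 ok
  pos 23: y in {1,2}, choose 1; 0->1 ok
  pos 24: x in {0}, choose 0; 1->0 ok
  pos 25: y in {1,2}, choose 1; 0->1 ok
  pos 26: y in {1,2}, choose 2; 1->2 ok

0,1,2,1,2,1,2,2,2,1,0,1,2,1,2,1,2,1,2,1,2,1,0,1,0,1,2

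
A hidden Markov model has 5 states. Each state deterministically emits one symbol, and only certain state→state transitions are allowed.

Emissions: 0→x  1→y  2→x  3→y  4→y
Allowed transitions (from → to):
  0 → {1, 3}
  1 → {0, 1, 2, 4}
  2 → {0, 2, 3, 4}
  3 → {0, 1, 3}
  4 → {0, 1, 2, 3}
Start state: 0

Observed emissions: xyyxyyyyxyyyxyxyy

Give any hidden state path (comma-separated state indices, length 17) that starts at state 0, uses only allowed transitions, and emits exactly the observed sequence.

  pos 0: x in {0,2}, choose 0; start
  pos 1: y in {1,3,4}, choose 3; 0->3 ok
  pos 2: y in {1,3,4}, choose 3; 3->3 ok
  pos 3: x in {0,2}, choose 0; 3->0 ok
  pos 4: y in {1,3,4}, choose 3; 0->3 ok
  pos 5: y in {1,3,4}, choose 3; 3->3 ok
  pos 6: y in {1,3,4}, choose 3; 3->3 ok
  pos 7: y in {1,3,4}, choose 1; 3->1 ok
  pos 8: x in {0,2}, choose 0; 1->0 ok
  pos 9: y in {1,3,4}, choose 1; 0->1 ok
  pos 10: y in {1,3,4}, choose 1; 1->1 ok
  pos 11: y in {1,3,4}, choose 4; 1->4 ok
  pos 12: x in {0,2}, choose 0; 4->0 ok
  pos 13: y in {1,3,4}, choose 3; 0->3 ok
  pos 14: x in {0,2}, choose 0; 3->0 ok
  pos 15: y in {1,3,4}, choose 3; 0->3 ok
  pos 16: y in {1,3,4}, choose 1; 3->1 ok

0,3,3,0,3,3,3,1,0,1,1,4,0,3,0,3,1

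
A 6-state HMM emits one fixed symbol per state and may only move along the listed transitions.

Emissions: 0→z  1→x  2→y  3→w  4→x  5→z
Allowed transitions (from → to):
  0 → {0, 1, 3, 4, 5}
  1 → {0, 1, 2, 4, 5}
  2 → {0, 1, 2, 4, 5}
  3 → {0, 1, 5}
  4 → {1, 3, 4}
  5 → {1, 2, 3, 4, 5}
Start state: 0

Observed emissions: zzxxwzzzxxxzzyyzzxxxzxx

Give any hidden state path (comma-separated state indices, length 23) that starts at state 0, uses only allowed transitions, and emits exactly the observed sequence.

  [0] z  {0,5}  => 0  start
  [1] z  {0,5}  => 5  0->5 ok
  [2] x  {1,4}  => 1  5->1 ok
  [3] x  {1,4}  => 4  1->4 ok
  [4] w  {3}  => 3  4->3 ok
  [5] z  {0,5}  => 5  3->5 ok
  [6] z  {0,5}  => 5  5->5 ok
  [7] z  {0,5}  => 5  5->5 ok
  [8] x  {1,4}  => 4  5->4 ok
  [9] x  {1,4}  => 4  4->4 ok
  [10] x  {1,4}  => 1  4->1 ok
  [11] z  {0,5}  => 0  1->0 ok
  [12] z  {0,5}  => 5  0->5 ok
  [13] y  {2}  => 2  5->2 ok
  [14] y  {2}  => 2  2->2 ok
  [15] z  {0,5}  => 5  2->5 ok
  [16] z  {0,5}  => 5  5->5 ok
  [17] x  {1,4}  => 1  5->1 ok
  [18] x  {1,4}  => 1  1->1 ok
  [19] x  {1,4}  => 1  1->1 ok
  [20] z  {0,5}  => 5  1->5 ok
  [21] x  {1,4}  => 1  5->1 ok
  [22] x  {1,4}  => 1  1->1 ok

0,5,1,4,3,5,5,5,4,4,1,0,5,2,2,5,5,1,1,1,5,1,1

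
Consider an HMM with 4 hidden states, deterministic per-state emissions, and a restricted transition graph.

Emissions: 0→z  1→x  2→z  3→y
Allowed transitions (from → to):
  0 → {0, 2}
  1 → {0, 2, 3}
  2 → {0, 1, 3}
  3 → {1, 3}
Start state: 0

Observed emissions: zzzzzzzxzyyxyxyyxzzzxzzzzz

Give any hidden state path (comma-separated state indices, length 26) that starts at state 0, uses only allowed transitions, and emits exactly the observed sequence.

0,2,0,0,2,0,2,1,2,3,3,1,3,1,3,3,1,2,0,2,1,2,0,0,2,0

  0: obs=z cand={0,2} pick 0 [start]
  1: obs=z cand={0,2} pick 2 [0->2 ok]
  2: obs=z cand={0,2} pick 0 [2->0 ok]
  3: obs=z cand={0,2} pick 0 [0->0 ok]
  4: obs=z cand={0,2} pick 2 [0->2 ok]
  5: obs=z cand={0,2} pick 0 [2->0 ok]
  6: obs=z cand={0,2} pick 2 [0->2 ok]
  7: obs=x cand={1} pick 1 [2->1 ok]
  8: obs=z cand={0,2} pick 2 [1->2 ok]
  9: obs=y cand={3} pick 3 [2->3 ok]
  10: obs=y cand={3} pick 3 [3->3 ok]
  11: obs=x cand={1} pick 1 [3->1 ok]
  12: obs=y cand={3} pick 3 [1->3 ok]
  13: obs=x cand={1} pick 1 [3->1 ok]
  14: obs=y cand={3} pick 3 [1->3 ok]
  15: obs=y cand={3} pick 3 [3->3 ok]
  16: obs=x cand={1} pick 1 [3->1 ok]
  17: obs=z cand={0,2} pick 2 [1->2 ok]
  18: obs=z cand={0,2} pick 0 [2->0 ok]
  19: obs=z cand={0,2} pick 2 [0->2 ok]
  20: obs=x cand={1} pick 1 [2->1 ok]
  21: obs=z cand={0,2} pick 2 [1->2 ok]
  22: obs=z cand={0,2} pick 0 [2->0 ok]
  23: obs=z cand={0,2} pick 0 [0->0 ok]
  24: obs=z cand={0,2} pick 2 [0->2 ok]
  25: obs=z cand={0,2} pick 0 [2->0 ok]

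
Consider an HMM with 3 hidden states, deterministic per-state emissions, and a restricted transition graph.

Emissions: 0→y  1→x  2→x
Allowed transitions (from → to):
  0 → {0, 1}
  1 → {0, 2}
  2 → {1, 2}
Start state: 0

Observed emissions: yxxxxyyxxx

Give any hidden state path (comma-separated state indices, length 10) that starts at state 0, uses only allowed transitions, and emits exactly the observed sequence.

0,1,2,2,1,0,0,1,2,2

  pos 0: y in {0}, choose 0; start
  pos 1: x in {1,2}, choose 1; 0->1 ok
  pos 2: x in {1,2}, choose 2; 1->2 ok
  pos 3: x in {1,2}, choose 2; 2->2 ok
  pos 4: x in {1,2}, choose 1; 2->1 ok
  pos 5: y in {0}, choose 0; 1->0 ok
  pos 6: y in {0}, choose 0; 0->0 ok
  pos 7: x in {1,2}, choose 1; 0->1 ok
  pos 8: x in {1,2}, choose 2; 1->2 ok
  pos 9: x in {1,2}, choose 2; 2->2 ok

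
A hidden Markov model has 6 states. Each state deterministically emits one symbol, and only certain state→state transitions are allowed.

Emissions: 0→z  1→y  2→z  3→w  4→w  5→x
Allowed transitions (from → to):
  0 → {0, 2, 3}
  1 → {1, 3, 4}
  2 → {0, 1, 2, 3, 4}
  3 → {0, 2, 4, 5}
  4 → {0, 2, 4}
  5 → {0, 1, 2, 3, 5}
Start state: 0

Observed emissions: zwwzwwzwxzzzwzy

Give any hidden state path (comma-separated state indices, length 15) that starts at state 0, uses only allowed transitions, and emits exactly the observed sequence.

0,3,4,0,3,4,2,3,5,0,0,2,3,2,1

  0: obs=z cand={0,2} pick 0 [start]
  1: obs=w cand={3,4} pick 3 [0->3 ok]
  2: obs=w cand={3,4} pick 4 [3->4 ok]
  3: obs=z cand={0,2} pick 0 [4->0 ok]
  4: obs=w cand={3,4} pick 3 [0->3 ok]
  5: obs=w cand={3,4} pick 4 [3->4 ok]
  6: obs=z cand={0,2} pick 2 [4->2 ok]
  7: obs=w cand={3,4} pick 3 [2->3 ok]
  8: obs=x cand={5} pick 5 [3->5 ok]
  9: obs=z cand={0,2} pick 0 [5->0 ok]
  10: obs=z cand={0,2} pick 0 [0->0 ok]
  11: obs=z cand={0,2} pick 2 [0->2 ok]
  12: obs=w cand={3,4} pick 3 [2->3 ok]
  13: obs=z cand={0,2} pick 2 [3->2 ok]
  14: obs=y cand={1} pick 1 [2->1 ok]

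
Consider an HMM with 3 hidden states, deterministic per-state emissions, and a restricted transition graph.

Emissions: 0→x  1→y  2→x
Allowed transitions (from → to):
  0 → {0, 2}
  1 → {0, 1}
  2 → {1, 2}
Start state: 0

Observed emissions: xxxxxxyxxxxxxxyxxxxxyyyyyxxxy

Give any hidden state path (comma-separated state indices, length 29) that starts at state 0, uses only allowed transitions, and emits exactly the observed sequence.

  [0] x  {0,2}  => 0  start
  [1] x  {0,2}  => 0  0->0 ok
  [2] x  {0,2}  => 0  0->0 ok
  [3] x  {0,2}  => 2  0->2 ok
  [4] x  {0,2}  => 2  2->2 ok
  [5] x  {0,2}  => 2  2->2 ok
  [6] y  {1}  => 1  2->1 ok
  [7] x  {0,2}  => 0  1->0 ok
  [8] x  {0,2}  => 0  0->0 ok
  [9] x  {0,2}  => 2  0->2 ok
  [10] x  {0,2}  => 2  2->2 ok
  [11] x  {0,2}  => 2  2->2 ok
  [12] x  {0,2}  => 2  2->2 ok
  [13] x  {0,2}  => 2  2->2 ok
  [14] y  {1}  => 1  2->1 ok
  [15] x  {0,2}  => 0  1->0 ok
  [16] x  {0,2}  => 0  0->0 ok
  [17] x  {0,2}  => 0  0->0 ok
  [18] x  {0,2}  => 0  0->0 ok
  [19] x  {0,2}  => 2  0->2 ok
  [20] y  {1}  => 1  2->1 ok
  [21] y  {1}  => 1  1->1 ok
  [22] y  {1}  => 1  1->1 ok
  [23] y  {1}  => 1  1->1 ok
  [24] y  {1}  => 1  1->1 ok
  [25] x  {0,2}  => 0  1->0 ok
  [26] x  {0,2}  => 0  0->0 ok
  [27] x  {0,2}  => 2  0->2 ok
  [28] y  {1}  => 1  2->1 ok

0,0,0,2,2,2,1,0,0,2,2,2,2,2,1,0,0,0,0,2,1,1,1,1,1,0,0,2,1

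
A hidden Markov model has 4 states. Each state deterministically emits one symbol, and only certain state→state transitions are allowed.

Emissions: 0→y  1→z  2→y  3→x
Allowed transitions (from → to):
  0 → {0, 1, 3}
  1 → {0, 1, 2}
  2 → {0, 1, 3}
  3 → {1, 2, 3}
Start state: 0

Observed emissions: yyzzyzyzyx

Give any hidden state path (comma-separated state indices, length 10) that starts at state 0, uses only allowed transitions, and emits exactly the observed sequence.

  t0 'y' -> {0,2}, take 0 (start)
  t1 'y' -> {0,2}, take 0 (0->0 ok)
  t2 'z' -> {1}, take 1 (0->1 ok)
  t3 'z' -> {1}, take 1 (1->1 ok)
  t4 'y' -> {0,2}, take 2 (1->2 ok)
  t5 'z' -> {1}, take 1 (2->1 ok)
  t6 'y' -> {0,2}, take 2 (1->2 ok)
  t7 'z' -> {1}, take 1 (2->1 ok)
  t8 'y' -> {0,2}, take 0 (1->0 ok)
  t9 'x' -> {3}, take 3 (0->3 ok)

0,0,1,1,2,1,2,1,0,3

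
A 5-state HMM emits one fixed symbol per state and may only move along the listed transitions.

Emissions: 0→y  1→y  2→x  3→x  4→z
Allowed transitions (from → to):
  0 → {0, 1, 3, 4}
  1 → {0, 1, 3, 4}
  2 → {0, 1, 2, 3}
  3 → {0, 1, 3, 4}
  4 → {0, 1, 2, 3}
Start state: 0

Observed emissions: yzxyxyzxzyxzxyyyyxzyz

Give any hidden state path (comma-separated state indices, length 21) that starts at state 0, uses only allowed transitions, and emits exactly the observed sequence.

  pos 0: y in {0,1}, choose 0; start
  pos 1: z in {4}, choose 4; 0->4 ok
  pos 2: x in {2,3}, choose 3; 4->3 ok
  pos 3: y in {0,1}, choose 1; 3->1 ok
  pos 4: x in {2,3}, choose 3; 1->3 ok
  pos 5: y in {0,1}, choose 0; 3->0 ok
  pos 6: z in {4}, choose 4; 0->4 ok
  pos 7: x in {2,3}, choose 3; 4->3 ok
  pos 8: z in {4}, choose 4; 3->4 ok
  pos 9: y in {0,1}, choose 0; 4->0 ok
  pos 10: x in {2,3}, choose 3; 0->3 ok
  pos 11: z in {4}, choose 4; 3->4 ok
  pos 12: x in {2,3}, choose 3; 4->3 ok
  pos 13: y in {0,1}, choose 0; 3->0 ok
  pos 14: y in {0,1}, choose 1; 0->1 ok
  pos 15: y in {0,1}, choose 1; 1->1 ok
  pos 16: y in {0,1}, choose 1; 1->1 ok
  pos 17: x in {2,3}, choose 3; 1->3 ok
  pos 18: z in {4}, choose 4; 3->4 ok
  pos 19: y in {0,1}, choose 0; 4->0 ok
  pos 20: z in {4}, choose 4; 0->4 ok

0,4,3,1,3,0,4,3,4,0,3,4,3,0,1,1,1,3,4,0,4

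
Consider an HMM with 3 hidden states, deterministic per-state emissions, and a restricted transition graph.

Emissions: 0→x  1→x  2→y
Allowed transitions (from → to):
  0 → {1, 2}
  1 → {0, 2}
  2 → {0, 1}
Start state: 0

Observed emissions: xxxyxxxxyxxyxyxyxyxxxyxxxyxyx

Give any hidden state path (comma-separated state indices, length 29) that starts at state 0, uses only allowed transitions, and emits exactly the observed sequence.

0,1,0,2,1,0,1,0,2,0,1,2,1,2,1,2,1,2,0,1,0,2,1,0,1,2,0,2,1

  0: obs=x cand={0,1} pick 0 [start]
  1: obs=x cand={0,1} pick 1 [0->1 ok]
  2: obs=x cand={0,1} pick 0 [1->0 ok]
  3: obs=y cand={2} pick 2 [0->2 ok]
  4: obs=x cand={0,1} pick 1 [2->1 ok]
  5: obs=x cand={0,1} pick 0 [1->0 ok]
  6: obs=x cand={0,1} pick 1 [0->1 ok]
  7: obs=x cand={0,1} pick 0 [1->0 ok]
  8: obs=y cand={2} pick 2 [0->2 ok]
  9: obs=x cand={0,1} pick 0 [2->0 ok]
  10: obs=x cand={0,1} pick 1 [0->1 ok]
  11: obs=y cand={2} pick 2 [1->2 ok]
  12: obs=x cand={0,1} pick 1 [2->1 ok]
  13: obs=y cand={2} pick 2 [1->2 ok]
  14: obs=x cand={0,1} pick 1 [2->1 ok]
  15: obs=y cand={2} pick 2 [1->2 ok]
  16: obs=x cand={0,1} pick 1 [2->1 ok]
  17: obs=y cand={2} pick 2 [1->2 ok]
  18: obs=x cand={0,1} pick 0 [2->0 ok]
  19: obs=x cand={0,1} pick 1 [0->1 ok]
  20: obs=x cand={0,1} pick 0 [1->0 ok]
  21: obs=y cand={2} pick 2 [0->2 ok]
  22: obs=x cand={0,1} pick 1 [2->1 ok]
  23: obs=x cand={0,1} pick 0 [1->0 ok]
  24: obs=x cand={0,1} pick 1 [0->1 ok]
  25: obs=y cand={2} pick 2 [1->2 ok]
  26: obs=x cand={0,1} pick 0 [2->0 ok]
  27: obs=y cand={2} pick 2 [0->2 ok]
  28: obs=x cand={0,1} pick 1 [2->1 ok]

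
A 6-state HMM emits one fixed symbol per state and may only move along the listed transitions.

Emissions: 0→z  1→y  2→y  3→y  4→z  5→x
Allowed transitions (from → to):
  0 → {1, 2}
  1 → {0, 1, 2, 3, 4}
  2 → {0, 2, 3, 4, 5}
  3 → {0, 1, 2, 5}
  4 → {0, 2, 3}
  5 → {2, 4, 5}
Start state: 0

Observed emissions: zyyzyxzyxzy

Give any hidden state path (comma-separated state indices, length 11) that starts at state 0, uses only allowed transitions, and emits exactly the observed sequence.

  t0 'z' -> {0,4}, take 0 (start)
  t1 'y' -> {1,2,3}, take 2 (0->2 ok)
  t2 'y' -> {1,2,3}, take 2 (2->2 ok)
  t3 'z' -> {0,4}, take 4 (2->4 ok)
  t4 'y' -> {1,2,3}, take 2 (4->2 ok)
  t5 'x' -> {5}, take 5 (2->5 ok)
  t6 'z' -> {0,4}, take 4 (5->4 ok)
  t7 'y' -> {1,2,3}, take 3 (4->3 ok)
  t8 'x' -> {5}, take 5 (3->5 ok)
  t9 'z' -> {0,4}, take 4 (5->4 ok)
  t10 'y' -> {1,2,3}, take 3 (4->3 ok)

0,2,2,4,2,5,4,3,5,4,3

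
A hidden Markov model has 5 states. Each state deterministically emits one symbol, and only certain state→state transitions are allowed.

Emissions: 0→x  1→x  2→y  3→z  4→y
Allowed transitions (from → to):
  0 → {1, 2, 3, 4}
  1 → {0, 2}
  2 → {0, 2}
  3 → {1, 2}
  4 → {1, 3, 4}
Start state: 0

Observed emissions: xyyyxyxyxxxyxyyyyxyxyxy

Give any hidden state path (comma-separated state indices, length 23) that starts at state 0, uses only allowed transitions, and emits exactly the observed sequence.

  [0] x  {0,1}  => 0  start
  [1] y  {2,4}  => 4  0->4 ok
  [2] y  {2,4}  => 4  4->4 ok
  [3] y  {2,4}  => 4  4->4 ok
  [4] x  {0,1}  => 1  4->1 ok
  [5] y  {2,4}  => 2  1->2 ok
  [6] x  {0,1}  => 0  2->0 ok
  [7] y  {2,4}  => 2  0->2 ok
  [8] x  {0,1}  => 0  2->0 ok
  [9] x  {0,1}  => 1  0->1 ok
  [10] x  {0,1}  => 0  1->0 ok
  [11] y  {2,4}  => 2  0->2 ok
  [12] x  {0,1}  => 0  2->0 ok
  [13] y  {2,4}  => 2  0->2 ok
  [14] y  {2,4}  => 2  2->2 ok
  [15] y  {2,4}  => 2  2->2 ok
  [16] y  {2,4}  => 2  2->2 ok
  [17] x  {0,1}  => 0  2->0 ok
  [18] y  {2,4}  => 2  0->2 ok
  [19] x  {0,1}  => 0  2->0 ok
  [20] y  {2,4}  => 2  0->2 ok
  [21] x  {0,1}  => 0  2->0 ok
  [22] y  {2,4}  => 4  0->4 ok

0,4,4,4,1,2,0,2,0,1,0,2,0,2,2,2,2,0,2,0,2,0,4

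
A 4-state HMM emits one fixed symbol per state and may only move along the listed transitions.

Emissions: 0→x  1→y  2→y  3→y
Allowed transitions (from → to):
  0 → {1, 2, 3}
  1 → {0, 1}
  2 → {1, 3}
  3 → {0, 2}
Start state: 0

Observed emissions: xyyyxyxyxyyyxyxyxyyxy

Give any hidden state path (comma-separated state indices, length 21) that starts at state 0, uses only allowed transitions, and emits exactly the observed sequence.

  t0 'x' -> {0}, take 0 (start)
  t1 'y' -> {1,2,3}, take 2 (0->2 ok)
  t2 'y' -> {1,2,3}, take 1 (2->1 ok)
  t3 'y' -> {1,2,3}, take 1 (1->1 ok)
  t4 'x' -> {0}, take 0 (1->0 ok)
  t5 'y' -> {1,2,3}, take 1 (0->1 ok)
  t6 'x' -> {0}, take 0 (1->0 ok)
  t7 'y' -> {1,2,3}, take 1 (0->1 ok)
  t8 'x' -> {0}, take 0 (1->0 ok)
  t9 'y' -> {1,2,3}, take 2 (0->2 ok)
  t10 'y' -> {1,2,3}, take 1 (2->1 ok)
  t11 'y' -> {1,2,3}, take 1 (1->1 ok)
  t12 'x' -> {0}, take 0 (1->0 ok)
  t13 'y' -> {1,2,3}, take 3 (0->3 ok)
  t14 'x' -> {0}, take 0 (3->0 ok)
  t15 'y' -> {1,2,3}, take 1 (0->1 ok)
  t16 'x' -> {0}, take 0 (1->0 ok)
  t17 'y' -> {1,2,3}, take 2 (0->2 ok)
  t18 'y' -> {1,2,3}, take 1 (2->1 ok)
  t19 'x' -> {0}, take 0 (1->0 ok)
  t20 'y' -> {1,2,3}, take 1 (0->1 ok)

0,2,1,1,0,1,0,1,0,2,1,1,0,3,0,1,0,2,1,0,1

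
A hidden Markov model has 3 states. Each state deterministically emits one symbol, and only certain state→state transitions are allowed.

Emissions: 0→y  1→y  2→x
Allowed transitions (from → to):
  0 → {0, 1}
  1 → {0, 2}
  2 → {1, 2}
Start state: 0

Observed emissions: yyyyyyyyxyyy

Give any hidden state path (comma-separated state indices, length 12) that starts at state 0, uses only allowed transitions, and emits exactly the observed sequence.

0,1,0,1,0,0,0,1,2,1,0,1

  0: obs=y cand={0,1} pick 0 [start]
  1: obs=y cand={0,1} pick 1 [0->1 ok]
  2: obs=y cand={0,1} pick 0 [1->0 ok]
  3: obs=y cand={0,1} pick 1 [0->1 ok]
  4: obs=y cand={0,1} pick 0 [1->0 ok]
  5: obs=y cand={0,1} pick 0 [0->0 ok]
  6: obs=y cand={0,1} pick 0 [0->0 ok]
  7: obs=y cand={0,1} pick 1 [0->1 ok]
  8: obs=x cand={2} pick 2 [1->2 ok]
  9: obs=y cand={0,1} pick 1 [2->1 ok]
  10: obs=y cand={0,1} pick 0 [1->0 ok]
  11: obs=y cand={0,1} pick 1 [0->1 ok]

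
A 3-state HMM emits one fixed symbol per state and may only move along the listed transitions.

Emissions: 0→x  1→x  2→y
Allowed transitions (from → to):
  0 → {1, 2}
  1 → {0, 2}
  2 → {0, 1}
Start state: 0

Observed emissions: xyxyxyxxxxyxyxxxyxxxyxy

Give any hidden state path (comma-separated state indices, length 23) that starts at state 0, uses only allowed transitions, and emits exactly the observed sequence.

  pos 0: x in {0,1}, choose 0; start
  pos 1: y in {2}, choose 2; 0->2 ok
  pos 2: x in {0,1}, choose 1; 2->1 ok
  pos 3: y in {2}, choose 2; 1->2 ok
  pos 4: x in {0,1}, choose 0; 2->0 ok
  pos 5: y in {2}, choose 2; 0->2 ok
  pos 6: x in {0,1}, choose 0; 2->0 ok
  pos 7: x in {0,1}, choose 1; 0->1 ok
  pos 8: x in {0,1}, choose 0; 1->0 ok
  pos 9: x in {0,1}, choose 1; 0->1 ok
  pos 10: y in {2}, choose 2; 1->2 ok
  pos 11: x in {0,1}, choose 0; 2->0 ok
  pos 12: y in {2}, choose 2; 0->2 ok
  pos 13: x in {0,1}, choose 0; 2->0 ok
  pos 14: x in {0,1}, choose 1; 0->1 ok
  pos 15: x in {0,1}, choose 0; 1->0 ok
  pos 16: y in {2}, choose 2; 0->2 ok
  pos 17: x in {0,1}, choose 0; 2->0 ok
  pos 18: x in {0,1}, choose 1; 0->1 ok
  pos 19: x in {0,1}, choose 0; 1->0 ok
  pos 20: y in {2}, choose 2; 0->2 ok
  pos 21: x in {0,1}, choose 1; 2->1 ok
  pos 22: y in {2}, choose 2; 1->2 ok

0,2,1,2,0,2,0,1,0,1,2,0,2,0,1,0,2,0,1,0,2,1,2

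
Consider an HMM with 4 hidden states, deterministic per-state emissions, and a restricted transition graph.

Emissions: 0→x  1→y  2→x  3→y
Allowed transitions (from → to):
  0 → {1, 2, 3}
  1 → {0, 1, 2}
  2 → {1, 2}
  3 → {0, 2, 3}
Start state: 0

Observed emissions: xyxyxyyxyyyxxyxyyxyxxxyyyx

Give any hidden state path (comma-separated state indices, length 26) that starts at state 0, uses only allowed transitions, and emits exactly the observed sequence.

0,1,0,3,0,3,3,2,1,1,1,2,2,1,0,3,3,0,1,2,2,2,1,1,1,2

  pos 0: x in {0,2}, choose 0; start
  pos 1: y in {1,3}, choose 1; 0->1 ok
  pos 2: x in {0,2}, choose 0; 1->0 ok
  pos 3: y in {1,3}, choose 3; 0->3 ok
  pos 4: x in {0,2}, choose 0; 3->0 ok
  pos 5: y in {1,3}, choose 3; 0->3 ok
  pos 6: y in {1,3}, choose 3; 3->3 ok
  pos 7: x in {0,2}, choose 2; 3->2 ok
  pos 8: y in {1,3}, choose 1; 2->1 ok
  pos 9: y in {1,3}, choose 1; 1->1 ok
  pos 10: y in {1,3}, choose 1; 1->1 ok
  pos 11: x in {0,2}, choose 2; 1->2 ok
  pos 12: x in {0,2}, choose 2; 2->2 ok
  pos 13: y in {1,3}, choose 1; 2->1 ok
  pos 14: x in {0,2}, choose 0; 1->0 ok
  pos 15: y in {1,3}, choose 3; 0->3 ok
  pos 16: y in {1,3}, choose 3; 3->3 ok
  pos 17: x in {0,2}, choose 0; 3->0 ok
  pos 18: y in {1,3}, choose 1; 0->1 ok
  pos 19: x in {0,2}, choose 2; 1->2 ok
  pos 20: x in {0,2}, choose 2; 2->2 ok
  pos 21: x in {0,2}, choose 2; 2->2 ok
  pos 22: y in {1,3}, choose 1; 2->1 ok
  pos 23: y in {1,3}, choose 1; 1->1 ok
  pos 24: y in {1,3}, choose 1; 1->1 ok
  pos 25: x in {0,2}, choose 2; 1->2 ok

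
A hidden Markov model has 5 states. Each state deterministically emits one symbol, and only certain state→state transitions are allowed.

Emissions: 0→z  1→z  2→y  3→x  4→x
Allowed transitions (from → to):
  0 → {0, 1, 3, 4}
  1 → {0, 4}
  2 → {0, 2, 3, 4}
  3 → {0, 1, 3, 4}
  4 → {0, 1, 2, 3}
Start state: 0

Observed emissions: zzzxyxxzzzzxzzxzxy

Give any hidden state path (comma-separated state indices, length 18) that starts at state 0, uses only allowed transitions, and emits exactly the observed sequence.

  0: obs=z cand={0,1} pick 0 [start]
  1: obs=z cand={0,1} pick 1 [0->1 ok]
  2: obs=z cand={0,1} pick 0 [1->0 ok]
  3: obs=x cand={3,4} pick 4 [0->4 ok]
  4: obs=y cand={2} pick 2 [4->2 ok]
  5: obs=x cand={3,4} pick 3 [2->3 ok]
  6: obs=x cand={3,4} pick 4 [3->4 ok]
  7: obs=z cand={0,1} pick 1 [4->1 ok]
  8: obs=z cand={0,1} pick 0 [1->0 ok]
  9: obs=z cand={0,1} pick 0 [0->0 ok]
  10: obs=z cand={0,1} pick 1 [0->1 ok]
  11: obs=x cand={3,4} pick 4 [1->4 ok]
  12: obs=z cand={0,1} pick 1 [4->1 ok]
  13: obs=z cand={0,1} pick 0 [1->0 ok]
  14: obs=x cand={3,4} pick 4 [0->4 ok]
  15: obs=z cand={0,1} pick 1 [4->1 ok]
  16: obs=x cand={3,4} pick 4 [1->4 ok]
  17: obs=y cand={2} pick 2 [4->2 ok]

0,1,0,4,2,3,4,1,0,0,1,4,1,0,4,1,4,2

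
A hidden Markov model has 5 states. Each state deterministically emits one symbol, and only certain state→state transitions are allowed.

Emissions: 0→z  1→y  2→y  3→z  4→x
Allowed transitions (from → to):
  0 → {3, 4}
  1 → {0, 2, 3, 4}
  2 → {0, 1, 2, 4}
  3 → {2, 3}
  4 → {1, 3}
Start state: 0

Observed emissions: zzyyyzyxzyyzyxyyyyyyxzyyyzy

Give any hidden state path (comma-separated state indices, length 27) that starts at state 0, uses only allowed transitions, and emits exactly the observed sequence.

0,3,2,2,1,3,2,4,3,2,1,3,2,4,1,2,2,1,2,2,4,3,2,2,1,3,2

  0: obs=z cand={0,3} pick 0 [start]
  1: obs=z cand={0,3} pick 3 [0->3 ok]
  2: obs=y cand={1,2} pick 2 [3->2 ok]
  3: obs=y cand={1,2} pick 2 [2->2 ok]
  4: obs=y cand={1,2} pick 1 [2->1 ok]
  5: obs=z cand={0,3} pick 3 [1->3 ok]
  6: obs=y cand={1,2} pick 2 [3->2 ok]
  7: obs=x cand={4} pick 4 [2->4 ok]
  8: obs=z cand={0,3} pick 3 [4->3 ok]
  9: obs=y cand={1,2} pick 2 [3->2 ok]
  10: obs=y cand={1,2} pick 1 [2->1 ok]
  11: obs=z cand={0,3} pick 3 [1->3 ok]
  12: obs=y cand={1,2} pick 2 [3->2 ok]
  13: obs=x cand={4} pick 4 [2->4 ok]
  14: obs=y cand={1,2} pick 1 [4->1 ok]
  15: obs=y cand={1,2} pick 2 [1->2 ok]
  16: obs=y cand={1,2} pick 2 [2->2 ok]
  17: obs=y cand={1,2} pick 1 [2->1 ok]
  18: obs=y cand={1,2} pick 2 [1->2 ok]
  19: obs=y cand={1,2} pick 2 [2->2 ok]
  20: obs=x cand={4} pick 4 [2->4 ok]
  21: obs=z cand={0,3} pick 3 [4->3 ok]
  22: obs=y cand={1,2} pick 2 [3->2 ok]
  23: obs=y cand={1,2} pick 2 [2->2 ok]
  24: obs=y cand={1,2} pick 1 [2->1 ok]
  25: obs=z cand={0,3} pick 3 [1->3 ok]
  26: obs=y cand={1,2} pick 2 [3->2 ok]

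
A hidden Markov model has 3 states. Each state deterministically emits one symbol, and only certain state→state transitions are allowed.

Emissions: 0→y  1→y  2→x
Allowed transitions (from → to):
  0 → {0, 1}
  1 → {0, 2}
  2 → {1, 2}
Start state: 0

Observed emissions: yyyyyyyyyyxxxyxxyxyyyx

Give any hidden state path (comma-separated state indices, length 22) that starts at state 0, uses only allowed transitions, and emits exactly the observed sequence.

0,0,0,1,0,1,0,0,0,1,2,2,2,1,2,2,1,2,1,0,1,2

  pos 0: y in {0,1}, choose 0; start
  pos 1: y in {0,1}, choose 0; 0->0 ok
  pos 2: y in {0,1}, choose 0; 0->0 ok
  pos 3: y in {0,1}, choose 1; 0->1 ok
  pos 4: y in {0,1}, choose 0; 1->0 ok
  pos 5: y in {0,1}, choose 1; 0->1 ok
  pos 6: y in {0,1}, choose 0; 1->0 ok
  pos 7: y in {0,1}, choose 0; 0->0 ok
  pos 8: y in {0,1}, choose 0; 0->0 ok
  pos 9: y in {0,1}, choose 1; 0->1 ok
  pos 10: x in {2}, choose 2; 1->2 ok
  pos 11: x in {2}, choose 2; 2->2 ok
  pos 12: x in {2}, choose 2; 2->2 ok
  pos 13: y in {0,1}, choose 1; 2->1 ok
  pos 14: x in {2}, choose 2; 1->2 ok
  pos 15: x in {2}, choose 2; 2->2 ok
  pos 16: y in {0,1}, choose 1; 2->1 ok
  pos 17: x in {2}, choose 2; 1->2 ok
  pos 18: y in {0,1}, choose 1; 2->1 ok
  pos 19: y in {0,1}, choose 0; 1->0 ok
  pos 20: y in {0,1}, choose 1; 0->1 ok
  pos 21: x in {2}, choose 2; 1->2 ok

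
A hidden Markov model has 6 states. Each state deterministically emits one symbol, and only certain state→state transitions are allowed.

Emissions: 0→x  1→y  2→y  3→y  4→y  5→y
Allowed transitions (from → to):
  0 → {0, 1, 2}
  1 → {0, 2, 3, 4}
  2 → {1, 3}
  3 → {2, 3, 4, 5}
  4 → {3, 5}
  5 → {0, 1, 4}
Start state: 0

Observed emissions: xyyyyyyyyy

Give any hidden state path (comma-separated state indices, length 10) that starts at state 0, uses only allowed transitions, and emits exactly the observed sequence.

  t0 'x' -> {0}, take 0 (start)
  t1 'y' -> {1,2,3,4,5}, take 1 (0->1 ok)
  t2 'y' -> {1,2,3,4,5}, take 2 (1->2 ok)
  t3 'y' -> {1,2,3,4,5}, take 1 (2->1 ok)
  t4 'y' -> {1,2,3,4,5}, take 2 (1->2 ok)
  t5 'y' -> {1,2,3,4,5}, take 1 (2->1 ok)
  t6 'y' -> {1,2,3,4,5}, take 2 (1->2 ok)
  t7 'y' -> {1,2,3,4,5}, take 3 (2->3 ok)
  t8 'y' -> {1,2,3,4,5}, take 4 (3->4 ok)
  t9 'y' -> {1,2,3,4,5}, take 3 (4->3 ok)

0,1,2,1,2,1,2,3,4,3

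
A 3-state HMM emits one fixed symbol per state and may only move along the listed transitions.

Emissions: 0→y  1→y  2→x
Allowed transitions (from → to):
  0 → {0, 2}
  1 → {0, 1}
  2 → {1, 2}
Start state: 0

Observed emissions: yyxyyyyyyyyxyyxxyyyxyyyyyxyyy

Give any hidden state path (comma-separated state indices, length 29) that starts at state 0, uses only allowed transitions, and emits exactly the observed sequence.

  [0] y  {0,1}  => 0  start
  [1] y  {0,1}  => 0  0->0 ok
  [2] x  {2}  => 2  0->2 ok
  [3] y  {0,1}  => 1  2->1 ok
  [4] y  {0,1}  => 1  1->1 ok
  [5] y  {0,1}  => 1  1->1 ok
  [6] y  {0,1}  => 0  1->0 ok
  [7] y  {0,1}  => 0  0->0 ok
  [8] y  {0,1}  => 0  0->0 ok
  [9] y  {0,1}  => 0  0->0 ok
  [10] y  {0,1}  => 0  0->0 ok
  [11] x  {2}  => 2  0->2 ok
  [12] y  {0,1}  => 1  2->1 ok
  [13] y  {0,1}  => 0  1->0 ok
  [14] x  {2}  => 2  0->2 ok
  [15] x  {2}  => 2  2->2 ok
  [16] y  {0,1}  => 1  2->1 ok
  [17] y  {0,1}  => 0  1->0 ok
  [18] y  {0,1}  => 0  0->0 ok
  [19] x  {2}  => 2  0->2 ok
  [20] y  {0,1}  => 1  2->1 ok
  [21] y  {0,1}  => 1  1->1 ok
  [22] y  {0,1}  => 1  1->1 ok
  [23] y  {0,1}  => 0  1->0 ok
  [24] y  {0,1}  => 0  0->0 ok
  [25] x  {2}  => 2  0->2 ok
  [26] y  {0,1}  => 1  2->1 ok
  [27] y  {0,1}  => 1  1->1 ok
  [28] y  {0,1}  => 1  1->1 ok

0,0,2,1,1,1,0,0,0,0,0,2,1,0,2,2,1,0,0,2,1,1,1,0,0,2,1,1,1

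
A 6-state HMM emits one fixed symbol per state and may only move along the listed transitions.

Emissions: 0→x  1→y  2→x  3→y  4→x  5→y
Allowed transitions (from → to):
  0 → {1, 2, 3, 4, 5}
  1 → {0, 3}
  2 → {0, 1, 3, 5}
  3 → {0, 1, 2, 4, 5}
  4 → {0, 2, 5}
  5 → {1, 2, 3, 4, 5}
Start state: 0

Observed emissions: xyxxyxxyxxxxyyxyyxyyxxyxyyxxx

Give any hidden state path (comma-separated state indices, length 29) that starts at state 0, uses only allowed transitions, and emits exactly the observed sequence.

0,1,0,2,3,2,0,3,2,0,4,2,5,1,0,5,3,2,1,3,4,2,1,0,5,3,0,2,0

  t0 'x' -> {0,2,4}, take 0 (start)
  t1 'y' -> {1,3,5}, take 1 (0->1 ok)
  t2 'x' -> {0,2,4}, take 0 (1->0 ok)
  t3 'x' -> {0,2,4}, take 2 (0->2 ok)
  t4 'y' -> {1,3,5}, take 3 (2->3 ok)
  t5 'x' -> {0,2,4}, take 2 (3->2 ok)
  t6 'x' -> {0,2,4}, take 0 (2->0 ok)
  t7 'y' -> {1,3,5}, take 3 (0->3 ok)
  t8 'x' -> {0,2,4}, take 2 (3->2 ok)
  t9 'x' -> {0,2,4}, take 0 (2->0 ok)
  t10 'x' -> {0,2,4}, take 4 (0->4 ok)
  t11 'x' -> {0,2,4}, take 2 (4->2 ok)
  t12 'y' -> {1,3,5}, take 5 (2->5 ok)
  t13 'y' -> {1,3,5}, take 1 (5->1 ok)
  t14 'x' -> {0,2,4}, take 0 (1->0 ok)
  t15 'y' -> {1,3,5}, take 5 (0->5 ok)
  t16 'y' -> {1,3,5}, take 3 (5->3 ok)
  t17 'x' -> {0,2,4}, take 2 (3->2 ok)
  t18 'y' -> {1,3,5}, take 1 (2->1 ok)
  t19 'y' -> {1,3,5}, take 3 (1->3 ok)
  t20 'x' -> {0,2,4}, take 4 (3->4 ok)
  t21 'x' -> {0,2,4}, take 2 (4->2 ok)
  t22 'y' -> {1,3,5}, take 1 (2->1 ok)
  t23 'x' -> {0,2,4}, take 0 (1->0 ok)
  t24 'y' -> {1,3,5}, take 5 (0->5 ok)
  t25 'y' -> {1,3,5}, take 3 (5->3 ok)
  t26 'x' -> {0,2,4}, take 0 (3->0 ok)
  t27 'x' -> {0,2,4}, take 2 (0->2 ok)
  t28 'x' -> {0,2,4}, take 0 (2->0 ok)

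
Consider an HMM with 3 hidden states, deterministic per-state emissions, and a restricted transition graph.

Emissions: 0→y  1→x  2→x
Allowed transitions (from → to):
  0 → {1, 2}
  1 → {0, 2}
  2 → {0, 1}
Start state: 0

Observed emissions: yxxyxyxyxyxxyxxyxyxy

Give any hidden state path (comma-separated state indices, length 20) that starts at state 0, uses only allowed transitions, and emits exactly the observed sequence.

  t0 'y' -> {0}, take 0 (start)
  t1 'x' -> {1,2}, take 2 (0->2 ok)
  t2 'x' -> {1,2}, take 1 (2->1 ok)
  t3 'y' -> {0}, take 0 (1->0 ok)
  t4 'x' -> {1,2}, take 2 (0->2 ok)
  t5 'y' -> {0}, take 0 (2->0 ok)
  t6 'x' -> {1,2}, take 2 (0->2 ok)
  t7 'y' -> {0}, take 0 (2->0 ok)
  t8 'x' -> {1,2}, take 1 (0->1 ok)
  t9 'y' -> {0}, take 0 (1->0 ok)
  t10 'x' -> {1,2}, take 1 (0->1 ok)
  t11 'x' -> {1,2}, take 2 (1->2 ok)
  t12 'y' -> {0}, take 0 (2->0 ok)
  t13 'x' -> {1,2}, take 1 (0->1 ok)
  t14 'x' -> {1,2}, take 2 (1->2 ok)
  t15 'y' -> {0}, take 0 (2->0 ok)
  t16 'x' -> {1,2}, take 1 (0->1 ok)
  t17 'y' -> {0}, take 0 (1->0 ok)
  t18 'x' -> {1,2}, take 1 (0->1 ok)
  t19 'y' -> {0}, take 0 (1->0 ok)

0,2,1,0,2,0,2,0,1,0,1,2,0,1,2,0,1,0,1,0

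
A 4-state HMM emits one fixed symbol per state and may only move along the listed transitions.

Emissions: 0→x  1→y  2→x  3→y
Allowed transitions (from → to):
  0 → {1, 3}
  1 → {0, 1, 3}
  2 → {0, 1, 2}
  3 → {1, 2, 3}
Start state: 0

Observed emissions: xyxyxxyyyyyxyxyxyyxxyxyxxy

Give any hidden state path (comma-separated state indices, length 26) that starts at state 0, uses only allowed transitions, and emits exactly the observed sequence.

  [0] x  {0,2}  => 0  start
  [1] y  {1,3}  => 1  0->1 ok
  [2] x  {0,2}  => 0  1->0 ok
  [3] y  {1,3}  => 3  0->3 ok
  [4] x  {0,2}  => 2  3->2 ok
  [5] x  {0,2}  => 2  2->2 ok
  [6] y  {1,3}  => 1  2->1 ok
  [7] y  {1,3}  => 1  1->1 ok
  [8] y  {1,3}  => 1  1->1 ok
  [9] y  {1,3}  => 3  1->3 ok
  [10] y  {1,3}  => 1  3->1 ok
  [11] x  {0,2}  => 0  1->0 ok
  [12] y  {1,3}  => 1  0->1 ok
  [13] x  {0,2}  => 0  1->0 ok
  [14] y  {1,3}  => 1  0->1 ok
  [15] x  {0,2}  => 0  1->0 ok
  [16] y  {1,3}  => 1  0->1 ok
  [17] y  {1,3}  => 3  1->3 ok
  [18] x  {0,2}  => 2  3->2 ok
  [19] x  {0,2}  => 0  2->0 ok
  [20] y  {1,3}  => 1  0->1 ok
  [21] x  {0,2}  => 0  1->0 ok
  [22] y  {1,3}  => 3  0->3 ok
  [23] x  {0,2}  => 2  3->2 ok
  [24] x  {0,2}  => 0  2->0 ok
  [25] y  {1,3}  => 1  0->1 ok

0,1,0,3,2,2,1,1,1,3,1,0,1,0,1,0,1,3,2,0,1,0,3,2,0,1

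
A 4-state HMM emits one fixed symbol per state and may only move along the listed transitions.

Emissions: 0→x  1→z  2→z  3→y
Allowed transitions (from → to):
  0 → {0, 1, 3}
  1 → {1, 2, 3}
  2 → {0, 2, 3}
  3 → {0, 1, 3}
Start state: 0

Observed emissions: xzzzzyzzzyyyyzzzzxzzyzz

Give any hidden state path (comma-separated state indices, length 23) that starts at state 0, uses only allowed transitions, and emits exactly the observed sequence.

0,1,1,2,2,3,1,2,2,3,3,3,3,1,1,1,2,0,1,1,3,1,1

  pos 0: x in {0}, choose 0; start
  pos 1: z in {1,2}, choose 1; 0->1 ok
  pos 2: z in {1,2}, choose 1; 1->1 ok
  pos 3: z in {1,2}, choose 2; 1->2 ok
  pos 4: z in {1,2}, choose 2; 2->2 ok
  pos 5: y in {3}, choose 3; 2->3 ok
  pos 6: z in {1,2}, choose 1; 3->1 ok
  pos 7: z in {1,2}, choose 2; 1->2 ok
  pos 8: z in {1,2}, choose 2; 2->2 ok
  pos 9: y in {3}, choose 3; 2->3 ok
  pos 10: y in {3}, choose 3; 3->3 ok
  pos 11: y in {3}, choose 3; 3->3 ok
  pos 12: y in {3}, choose 3; 3->3 ok
  pos 13: z in {1,2}, choose 1; 3->1 ok
  pos 14: z in {1,2}, choose 1; 1->1 ok
  pos 15: z in {1,2}, choose 1; 1->1 ok
  pos 16: z in {1,2}, choose 2; 1->2 ok
  pos 17: x in {0}, choose 0; 2->0 ok
  pos 18: z in {1,2}, choose 1; 0->1 ok
  pos 19: z in {1,2}, choose 1; 1->1 ok
  pos 20: y in {3}, choose 3; 1->3 ok
  pos 21: z in {1,2}, choose 1; 3->1 ok
  pos 22: z in {1,2}, choose 1; 1->1 ok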